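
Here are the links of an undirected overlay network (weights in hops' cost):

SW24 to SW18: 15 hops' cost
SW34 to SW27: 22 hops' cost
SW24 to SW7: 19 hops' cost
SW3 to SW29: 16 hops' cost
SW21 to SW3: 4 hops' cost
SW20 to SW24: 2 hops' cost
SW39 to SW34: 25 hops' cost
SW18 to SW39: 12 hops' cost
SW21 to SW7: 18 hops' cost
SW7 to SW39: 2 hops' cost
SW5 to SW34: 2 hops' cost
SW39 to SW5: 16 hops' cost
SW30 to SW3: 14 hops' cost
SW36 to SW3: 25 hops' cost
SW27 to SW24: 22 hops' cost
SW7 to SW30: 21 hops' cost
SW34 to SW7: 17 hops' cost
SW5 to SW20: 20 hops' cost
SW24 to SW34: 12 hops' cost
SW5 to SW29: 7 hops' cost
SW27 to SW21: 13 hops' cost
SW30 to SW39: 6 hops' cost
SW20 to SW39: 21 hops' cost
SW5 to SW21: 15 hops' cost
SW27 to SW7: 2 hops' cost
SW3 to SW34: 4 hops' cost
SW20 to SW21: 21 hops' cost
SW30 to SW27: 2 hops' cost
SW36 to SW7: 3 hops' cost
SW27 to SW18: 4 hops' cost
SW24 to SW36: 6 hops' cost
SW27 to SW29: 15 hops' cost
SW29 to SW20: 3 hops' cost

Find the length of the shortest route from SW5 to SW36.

Candidate routes:
SW5 - SW39 - SW7 - SW36: 16+2+3 = 21
SW5 - SW29 - SW20 - SW24 - SW36: 7+3+2+6 = 18
SW5 - SW34 - SW24 - SW36: 2+12+6 = 20
The minimum is 18 hops' cost via SW5 - SW29 - SW20 - SW24 - SW36.

18 hops' cost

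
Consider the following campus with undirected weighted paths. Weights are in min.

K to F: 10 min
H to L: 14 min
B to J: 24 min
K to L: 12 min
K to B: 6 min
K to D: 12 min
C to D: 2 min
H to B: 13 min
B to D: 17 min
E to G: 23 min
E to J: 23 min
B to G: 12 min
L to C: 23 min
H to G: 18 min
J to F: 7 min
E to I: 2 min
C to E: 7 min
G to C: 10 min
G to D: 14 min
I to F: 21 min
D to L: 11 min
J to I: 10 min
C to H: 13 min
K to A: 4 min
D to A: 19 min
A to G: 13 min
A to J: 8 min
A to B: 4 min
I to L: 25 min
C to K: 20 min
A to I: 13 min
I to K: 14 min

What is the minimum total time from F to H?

Settle nodes by increasing distance from F:
F: 0
J: 7  (via F)
K: 10  (via F)
A: 14  (via K)
B: 16  (via K)
I: 17  (via J)
E: 19  (via I)
D: 22  (via K)
L: 22  (via K)
C: 24  (via D)
G: 27  (via A)
H: 29  (via B)
Shortest route: F → K → B → H = 29 min.

29 min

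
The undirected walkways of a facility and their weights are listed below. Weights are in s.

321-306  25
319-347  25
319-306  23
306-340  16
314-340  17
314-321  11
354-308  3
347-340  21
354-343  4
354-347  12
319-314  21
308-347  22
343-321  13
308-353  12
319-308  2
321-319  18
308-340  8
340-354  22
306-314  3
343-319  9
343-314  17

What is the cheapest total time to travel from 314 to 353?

Compare a few routes:
314 → 319 → 308 → 353: 21+2+12 = 35
314 → 343 → 354 → 308 → 353: 17+4+3+12 = 36
314 → 340 → 308 → 353: 17+8+12 = 37
Cheapest is 314 → 319 → 308 → 353 at 35 s.

35 s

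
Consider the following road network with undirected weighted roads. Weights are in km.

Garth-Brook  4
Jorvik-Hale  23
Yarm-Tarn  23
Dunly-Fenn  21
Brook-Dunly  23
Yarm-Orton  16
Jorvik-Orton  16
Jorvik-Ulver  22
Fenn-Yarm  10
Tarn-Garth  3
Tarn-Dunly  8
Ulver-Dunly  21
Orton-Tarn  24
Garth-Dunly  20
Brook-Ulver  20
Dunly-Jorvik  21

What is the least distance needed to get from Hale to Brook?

59 km

Shortest distances from Hale:
Hale: 0
Jorvik: 23  (via Hale)
Orton: 39  (via Jorvik)
Dunly: 44  (via Jorvik)
Ulver: 45  (via Jorvik)
Tarn: 52  (via Dunly)
Garth: 55  (via Tarn)
Yarm: 55  (via Orton)
Brook: 59  (via Garth)
Shortest route: Hale → Jorvik → Dunly → Tarn → Garth → Brook = 59 km.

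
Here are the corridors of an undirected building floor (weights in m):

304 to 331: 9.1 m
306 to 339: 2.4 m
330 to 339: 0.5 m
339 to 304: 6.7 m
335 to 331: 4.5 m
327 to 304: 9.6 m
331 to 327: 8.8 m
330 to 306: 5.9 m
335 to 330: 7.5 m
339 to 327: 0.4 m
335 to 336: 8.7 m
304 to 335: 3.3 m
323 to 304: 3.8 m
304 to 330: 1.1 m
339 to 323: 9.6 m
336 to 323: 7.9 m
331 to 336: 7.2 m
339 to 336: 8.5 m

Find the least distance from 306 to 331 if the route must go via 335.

11.8 m

Shortest 306→335: 306 → 339 → 330 → 304 → 335 = 7.3
Best 335 to 331: 335 → 331 costing 4.5
Total via 335: 7.3 + 4.5 = 11.8 m.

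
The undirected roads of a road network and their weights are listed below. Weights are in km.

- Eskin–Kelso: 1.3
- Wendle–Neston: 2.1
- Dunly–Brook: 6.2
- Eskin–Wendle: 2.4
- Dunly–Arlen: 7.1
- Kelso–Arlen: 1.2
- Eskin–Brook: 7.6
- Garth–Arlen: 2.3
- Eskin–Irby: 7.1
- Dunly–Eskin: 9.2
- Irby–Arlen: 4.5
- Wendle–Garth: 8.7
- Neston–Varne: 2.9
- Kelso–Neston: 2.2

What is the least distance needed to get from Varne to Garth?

Running Dijkstra from Varne:
Varne: 0
Neston: 2.9  (via Varne)
Wendle: 5  (via Neston)
Kelso: 5.1  (via Neston)
Arlen: 6.3  (via Kelso)
Eskin: 6.4  (via Kelso)
Garth: 8.6  (via Arlen)
Shortest route: Varne–Neston–Kelso–Arlen–Garth = 8.6 km.

8.6 km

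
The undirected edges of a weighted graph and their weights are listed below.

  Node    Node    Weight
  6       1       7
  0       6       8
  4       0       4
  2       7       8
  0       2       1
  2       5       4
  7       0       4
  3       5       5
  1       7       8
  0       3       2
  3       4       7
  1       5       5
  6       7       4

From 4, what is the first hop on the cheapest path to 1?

0

Candidate routes:
4 → 0 → 7 → 1: 4+4+8 = 16
4 → 0 → 3 → 5 → 1: 4+2+5+5 = 16
4 → 0 → 2 → 5 → 1: 4+1+4+5 = 14
4 → 3 → 5 → 1: 7+5+5 = 17
Cheapest is 4 → 0 → 2 → 5 → 1 at 14.
So from 4 the first move is to 0.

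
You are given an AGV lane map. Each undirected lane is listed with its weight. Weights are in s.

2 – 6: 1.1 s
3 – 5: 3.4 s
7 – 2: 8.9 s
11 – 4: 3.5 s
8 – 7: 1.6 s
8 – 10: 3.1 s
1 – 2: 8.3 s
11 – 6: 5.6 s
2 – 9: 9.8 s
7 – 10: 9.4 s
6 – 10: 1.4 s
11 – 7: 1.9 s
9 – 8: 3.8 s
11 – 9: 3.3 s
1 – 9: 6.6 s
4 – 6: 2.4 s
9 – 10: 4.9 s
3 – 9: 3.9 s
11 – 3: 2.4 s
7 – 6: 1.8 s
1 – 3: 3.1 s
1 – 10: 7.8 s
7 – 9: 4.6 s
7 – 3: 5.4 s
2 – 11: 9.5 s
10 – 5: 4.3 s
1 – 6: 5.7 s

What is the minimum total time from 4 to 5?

8.1 s

Compare a few routes:
4 - 6 - 7 - 11 - 3 - 5: 2.4+1.8+1.9+2.4+3.4 = 11.9
4 - 6 - 10 - 5: 2.4+1.4+4.3 = 8.1
4 - 11 - 3 - 5: 3.5+2.4+3.4 = 9.3
4 - 11 - 7 - 6 - 10 - 5: 3.5+1.9+1.8+1.4+4.3 = 12.9
The minimum is 8.1 s via 4 - 6 - 10 - 5.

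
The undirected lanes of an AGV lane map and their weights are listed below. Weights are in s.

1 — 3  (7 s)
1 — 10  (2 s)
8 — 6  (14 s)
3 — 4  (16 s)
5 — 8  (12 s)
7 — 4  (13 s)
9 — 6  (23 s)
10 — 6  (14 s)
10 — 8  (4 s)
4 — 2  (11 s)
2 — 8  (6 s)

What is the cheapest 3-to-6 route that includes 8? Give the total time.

Shortest 3→8: 3 → 1 → 10 → 8 = 13
Best 8 to 6: 8 → 6 costing 14
Total via 8: 13 + 14 = 27 s.

27 s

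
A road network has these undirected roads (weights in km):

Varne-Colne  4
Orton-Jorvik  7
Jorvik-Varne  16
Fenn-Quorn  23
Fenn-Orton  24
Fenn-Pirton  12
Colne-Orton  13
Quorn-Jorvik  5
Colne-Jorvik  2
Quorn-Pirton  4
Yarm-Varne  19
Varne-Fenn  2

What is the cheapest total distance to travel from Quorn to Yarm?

Settle nodes by increasing distance from Quorn:
Quorn: 0
Pirton: 4  (via Quorn)
Jorvik: 5  (via Quorn)
Colne: 7  (via Jorvik)
Varne: 11  (via Colne)
Orton: 12  (via Jorvik)
Fenn: 13  (via Varne)
Yarm: 30  (via Varne)
Shortest route: Quorn → Jorvik → Colne → Varne → Yarm = 30 km.

30 km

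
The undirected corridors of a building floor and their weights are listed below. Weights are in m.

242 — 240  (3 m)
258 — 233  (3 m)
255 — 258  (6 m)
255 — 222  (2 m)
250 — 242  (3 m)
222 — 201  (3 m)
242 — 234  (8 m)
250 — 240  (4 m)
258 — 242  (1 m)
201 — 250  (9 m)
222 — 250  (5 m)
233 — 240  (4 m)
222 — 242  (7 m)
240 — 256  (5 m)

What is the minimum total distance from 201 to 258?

11 m

Candidate routes:
201 - 222 - 255 - 258: 3+2+6 = 11
201 - 250 - 242 - 258: 9+3+1 = 13
201 - 222 - 250 - 242 - 258: 3+5+3+1 = 12
The minimum is 11 m via 201 - 222 - 255 - 258.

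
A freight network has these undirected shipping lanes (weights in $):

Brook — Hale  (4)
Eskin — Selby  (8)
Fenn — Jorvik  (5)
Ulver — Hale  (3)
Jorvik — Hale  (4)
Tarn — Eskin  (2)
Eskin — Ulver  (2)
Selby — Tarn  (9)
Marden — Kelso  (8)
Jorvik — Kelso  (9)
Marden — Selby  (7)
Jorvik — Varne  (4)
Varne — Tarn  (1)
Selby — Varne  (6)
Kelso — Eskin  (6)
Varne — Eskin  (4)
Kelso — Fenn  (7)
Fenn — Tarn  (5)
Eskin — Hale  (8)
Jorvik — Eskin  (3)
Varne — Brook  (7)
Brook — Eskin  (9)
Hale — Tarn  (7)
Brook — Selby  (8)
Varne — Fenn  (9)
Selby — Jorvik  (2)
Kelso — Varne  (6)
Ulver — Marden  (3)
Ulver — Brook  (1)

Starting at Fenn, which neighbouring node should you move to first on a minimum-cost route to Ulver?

Tarn

Compare a few routes:
Fenn–Jorvik–Eskin–Ulver: 5+3+2 = 10
Fenn–Tarn–Eskin–Ulver: 5+2+2 = 9
Fenn–Tarn–Varne–Eskin–Ulver: 5+1+4+2 = 12
Fenn–Jorvik–Hale–Ulver: 5+4+3 = 12
The minimum is $9 via Fenn–Tarn–Eskin–Ulver.
So from Fenn the first move is to Tarn.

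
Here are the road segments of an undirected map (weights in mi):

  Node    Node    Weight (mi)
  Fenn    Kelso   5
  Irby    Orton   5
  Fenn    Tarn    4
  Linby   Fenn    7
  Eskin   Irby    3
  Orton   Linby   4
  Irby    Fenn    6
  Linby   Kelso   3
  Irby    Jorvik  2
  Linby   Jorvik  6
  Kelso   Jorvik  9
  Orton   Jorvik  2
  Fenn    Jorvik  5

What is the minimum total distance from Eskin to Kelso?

Settle nodes by increasing distance from Eskin:
Eskin: 0
Irby: 3  (via Eskin)
Jorvik: 5  (via Irby)
Orton: 7  (via Jorvik)
Fenn: 9  (via Irby)
Linby: 11  (via Jorvik)
Tarn: 13  (via Fenn)
Kelso: 14  (via Jorvik)
Shortest route: Eskin → Irby → Jorvik → Kelso = 14 mi.

14 mi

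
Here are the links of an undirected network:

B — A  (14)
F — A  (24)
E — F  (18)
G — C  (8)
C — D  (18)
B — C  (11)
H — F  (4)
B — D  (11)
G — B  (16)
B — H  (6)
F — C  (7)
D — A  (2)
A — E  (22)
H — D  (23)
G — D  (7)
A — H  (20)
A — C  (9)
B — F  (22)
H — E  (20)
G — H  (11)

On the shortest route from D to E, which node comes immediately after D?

A

Compare a few routes:
D - A - C - F - E: 2+9+7+18 = 36
D - A - E: 2+22 = 24
Cheapest is D - A - E at 24.
So from D the first move is to A.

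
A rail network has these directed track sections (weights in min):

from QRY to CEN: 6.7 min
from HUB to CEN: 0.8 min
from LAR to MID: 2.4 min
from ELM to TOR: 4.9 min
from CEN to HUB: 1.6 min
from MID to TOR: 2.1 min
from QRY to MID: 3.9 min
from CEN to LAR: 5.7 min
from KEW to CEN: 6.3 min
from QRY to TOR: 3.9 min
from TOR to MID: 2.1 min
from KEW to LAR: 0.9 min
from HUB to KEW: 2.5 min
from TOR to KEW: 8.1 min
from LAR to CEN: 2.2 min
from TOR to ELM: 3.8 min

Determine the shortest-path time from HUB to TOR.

Candidate routes:
HUB → KEW → LAR → MID → TOR: 2.5+0.9+2.4+2.1 = 7.9
HUB → CEN → LAR → MID → TOR: 0.8+5.7+2.4+2.1 = 11
Cheapest is HUB → KEW → LAR → MID → TOR at 7.9 min.

7.9 min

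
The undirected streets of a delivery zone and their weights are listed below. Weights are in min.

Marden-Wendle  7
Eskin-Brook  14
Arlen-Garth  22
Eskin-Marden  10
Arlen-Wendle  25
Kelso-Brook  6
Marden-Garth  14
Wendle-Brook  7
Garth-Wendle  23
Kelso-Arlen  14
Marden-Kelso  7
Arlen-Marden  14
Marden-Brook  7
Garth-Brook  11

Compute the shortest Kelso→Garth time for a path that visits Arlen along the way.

36 min

Best Kelso to Arlen: Kelso–Arlen costing 14
Shortest Arlen→Garth: Arlen–Garth = 22
Total via Arlen: 14 + 22 = 36 min.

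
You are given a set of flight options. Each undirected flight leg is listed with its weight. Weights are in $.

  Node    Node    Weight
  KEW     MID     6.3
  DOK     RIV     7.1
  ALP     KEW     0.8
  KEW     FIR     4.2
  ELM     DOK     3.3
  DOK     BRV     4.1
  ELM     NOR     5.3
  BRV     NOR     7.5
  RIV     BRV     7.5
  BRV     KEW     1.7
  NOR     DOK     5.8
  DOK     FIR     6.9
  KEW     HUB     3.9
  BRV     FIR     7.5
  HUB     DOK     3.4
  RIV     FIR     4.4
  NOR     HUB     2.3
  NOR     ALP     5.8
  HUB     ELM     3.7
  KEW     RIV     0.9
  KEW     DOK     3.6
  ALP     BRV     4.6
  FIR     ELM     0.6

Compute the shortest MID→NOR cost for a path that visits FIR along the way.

$16.4

Shortest MID→FIR: MID → KEW → FIR = 10.5
Best FIR to NOR: FIR → ELM → NOR costing 5.9
Total via FIR: 10.5 + 5.9 = $16.4.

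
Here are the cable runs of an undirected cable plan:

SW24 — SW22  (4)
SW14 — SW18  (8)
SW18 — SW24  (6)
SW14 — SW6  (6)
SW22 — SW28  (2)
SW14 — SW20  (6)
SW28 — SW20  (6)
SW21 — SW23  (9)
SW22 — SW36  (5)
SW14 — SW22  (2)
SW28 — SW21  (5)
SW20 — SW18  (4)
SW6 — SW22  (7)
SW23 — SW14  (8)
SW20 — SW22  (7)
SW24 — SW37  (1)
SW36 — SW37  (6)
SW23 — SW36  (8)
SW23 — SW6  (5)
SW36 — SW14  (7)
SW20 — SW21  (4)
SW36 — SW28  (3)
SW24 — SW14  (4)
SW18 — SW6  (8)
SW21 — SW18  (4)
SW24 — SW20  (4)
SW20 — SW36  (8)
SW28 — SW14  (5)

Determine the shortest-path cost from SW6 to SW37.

Settle nodes by increasing distance from SW6:
SW6: 0
SW23: 5  (via SW6)
SW14: 6  (via SW6)
SW22: 7  (via SW6)
SW18: 8  (via SW6)
SW28: 9  (via SW22)
SW24: 10  (via SW14)
SW37: 11  (via SW24)
Shortest route: SW6–SW14–SW24–SW37 = 11.

11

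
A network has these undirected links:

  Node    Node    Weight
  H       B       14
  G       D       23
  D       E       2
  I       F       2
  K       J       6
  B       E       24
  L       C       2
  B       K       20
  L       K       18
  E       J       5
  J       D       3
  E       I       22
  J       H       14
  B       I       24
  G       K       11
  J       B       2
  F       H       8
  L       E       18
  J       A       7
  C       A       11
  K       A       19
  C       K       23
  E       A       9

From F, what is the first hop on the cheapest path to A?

Compare a few routes:
F–H–J–A: 8+14+7 = 29
F–I–E–A: 2+22+9 = 33
F–H–B–J–A: 8+14+2+7 = 31
The minimum is 29 via F–H–J–A.
So from F the first move is to H.

H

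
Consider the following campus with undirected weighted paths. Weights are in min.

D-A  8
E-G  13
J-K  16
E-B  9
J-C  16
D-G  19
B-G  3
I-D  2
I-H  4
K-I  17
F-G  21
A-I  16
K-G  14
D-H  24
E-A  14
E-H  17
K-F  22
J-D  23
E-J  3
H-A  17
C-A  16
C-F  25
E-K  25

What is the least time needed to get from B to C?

28 min

Candidate routes:
B–G–E–J–C: 3+13+3+16 = 35
B–E–A–C: 9+14+16 = 39
B–E–J–C: 9+3+16 = 28
The minimum is 28 min via B–E–J–C.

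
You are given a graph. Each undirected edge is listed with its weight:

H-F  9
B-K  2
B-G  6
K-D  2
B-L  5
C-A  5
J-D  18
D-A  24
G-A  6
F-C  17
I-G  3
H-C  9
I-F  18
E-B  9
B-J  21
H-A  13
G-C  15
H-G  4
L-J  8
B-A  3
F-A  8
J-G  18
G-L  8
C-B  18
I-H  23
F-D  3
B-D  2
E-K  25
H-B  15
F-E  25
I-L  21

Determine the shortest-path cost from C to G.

11

Candidate routes:
C - H - G: 9+4 = 13
C - A - G: 5+6 = 11
Cheapest is C - A - G at 11.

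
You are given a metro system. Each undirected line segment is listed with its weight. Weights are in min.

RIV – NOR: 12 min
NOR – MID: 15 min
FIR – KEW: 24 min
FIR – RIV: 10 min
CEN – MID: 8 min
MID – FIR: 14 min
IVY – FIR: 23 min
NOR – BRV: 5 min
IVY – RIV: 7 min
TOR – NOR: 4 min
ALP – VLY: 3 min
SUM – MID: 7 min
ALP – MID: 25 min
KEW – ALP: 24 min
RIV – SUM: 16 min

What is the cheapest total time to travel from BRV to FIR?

Compare a few routes:
BRV - NOR - MID - FIR: 5+15+14 = 34
BRV - NOR - RIV - FIR: 5+12+10 = 27
The minimum is 27 min via BRV - NOR - RIV - FIR.

27 min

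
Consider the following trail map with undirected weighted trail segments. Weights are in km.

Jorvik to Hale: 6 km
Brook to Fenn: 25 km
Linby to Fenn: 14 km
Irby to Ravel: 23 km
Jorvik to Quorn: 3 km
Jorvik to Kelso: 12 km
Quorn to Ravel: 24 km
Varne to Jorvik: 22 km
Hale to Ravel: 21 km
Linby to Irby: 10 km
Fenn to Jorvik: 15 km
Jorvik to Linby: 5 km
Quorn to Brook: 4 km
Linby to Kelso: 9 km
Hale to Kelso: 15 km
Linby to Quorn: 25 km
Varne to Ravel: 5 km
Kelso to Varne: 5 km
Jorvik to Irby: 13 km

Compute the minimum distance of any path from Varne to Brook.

Running Dijkstra from Varne:
Varne: 0
Kelso: 5  (via Varne)
Ravel: 5  (via Varne)
Linby: 14  (via Kelso)
Jorvik: 17  (via Kelso)
Hale: 20  (via Kelso)
Quorn: 20  (via Jorvik)
Irby: 24  (via Linby)
Brook: 24  (via Quorn)
Shortest route: Varne → Kelso → Jorvik → Quorn → Brook = 24 km.

24 km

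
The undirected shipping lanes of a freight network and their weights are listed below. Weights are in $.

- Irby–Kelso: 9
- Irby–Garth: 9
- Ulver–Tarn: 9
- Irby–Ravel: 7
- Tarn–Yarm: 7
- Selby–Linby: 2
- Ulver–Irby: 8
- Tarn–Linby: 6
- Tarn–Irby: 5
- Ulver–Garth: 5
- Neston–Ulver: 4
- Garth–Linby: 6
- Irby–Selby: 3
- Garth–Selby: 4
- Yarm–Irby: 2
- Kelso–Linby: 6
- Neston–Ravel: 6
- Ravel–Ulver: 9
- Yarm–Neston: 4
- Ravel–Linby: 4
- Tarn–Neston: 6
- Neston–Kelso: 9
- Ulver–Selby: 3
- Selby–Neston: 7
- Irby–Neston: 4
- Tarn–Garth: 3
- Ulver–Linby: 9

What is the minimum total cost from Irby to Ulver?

Shortest distances from Irby:
Irby: 0
Yarm: 2  (via Irby)
Selby: 3  (via Irby)
Neston: 4  (via Irby)
Tarn: 5  (via Irby)
Linby: 5  (via Selby)
Ulver: 6  (via Selby)
Shortest route: Irby–Selby–Ulver = $6.

$6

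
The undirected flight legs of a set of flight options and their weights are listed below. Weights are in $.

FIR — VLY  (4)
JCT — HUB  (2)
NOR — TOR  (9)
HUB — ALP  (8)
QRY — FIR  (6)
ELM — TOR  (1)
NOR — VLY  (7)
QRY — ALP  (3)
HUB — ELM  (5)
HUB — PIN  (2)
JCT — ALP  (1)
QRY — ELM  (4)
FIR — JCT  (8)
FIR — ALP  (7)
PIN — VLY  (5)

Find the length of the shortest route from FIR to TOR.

Running Dijkstra from FIR:
FIR: 0
VLY: 4  (via FIR)
QRY: 6  (via FIR)
ALP: 7  (via FIR)
JCT: 8  (via FIR)
PIN: 9  (via VLY)
HUB: 10  (via JCT)
ELM: 10  (via QRY)
TOR: 11  (via ELM)
Shortest route: FIR–QRY–ELM–TOR = $11.

$11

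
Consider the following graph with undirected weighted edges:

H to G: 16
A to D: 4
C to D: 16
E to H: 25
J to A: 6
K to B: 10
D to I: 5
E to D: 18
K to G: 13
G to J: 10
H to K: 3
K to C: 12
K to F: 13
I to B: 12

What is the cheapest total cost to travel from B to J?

27

Enumerating some paths:
B–K–G–J: 10+13+10 = 33
B–I–D–A–J: 12+5+4+6 = 27
B–K–H–G–J: 10+3+16+10 = 39
B–K–C–D–A–J: 10+12+16+4+6 = 48
The minimum is 27 via B–I–D–A–J.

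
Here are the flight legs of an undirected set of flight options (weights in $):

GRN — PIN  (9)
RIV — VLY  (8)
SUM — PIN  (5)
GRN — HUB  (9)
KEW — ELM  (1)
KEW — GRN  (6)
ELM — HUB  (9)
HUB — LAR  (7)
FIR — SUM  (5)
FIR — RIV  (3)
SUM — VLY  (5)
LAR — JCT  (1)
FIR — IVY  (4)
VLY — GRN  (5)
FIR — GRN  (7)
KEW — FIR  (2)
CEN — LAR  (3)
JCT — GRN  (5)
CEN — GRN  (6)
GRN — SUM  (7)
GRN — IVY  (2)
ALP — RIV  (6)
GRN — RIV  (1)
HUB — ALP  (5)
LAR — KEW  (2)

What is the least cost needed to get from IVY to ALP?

Shortest distances from IVY:
IVY: 0
GRN: 2  (via IVY)
RIV: 3  (via GRN)
FIR: 4  (via IVY)
KEW: 6  (via FIR)
VLY: 7  (via GRN)
JCT: 7  (via GRN)
ELM: 7  (via KEW)
CEN: 8  (via GRN)
LAR: 8  (via KEW)
SUM: 9  (via GRN)
ALP: 9  (via RIV)
Shortest route: IVY–GRN–RIV–ALP = $9.

$9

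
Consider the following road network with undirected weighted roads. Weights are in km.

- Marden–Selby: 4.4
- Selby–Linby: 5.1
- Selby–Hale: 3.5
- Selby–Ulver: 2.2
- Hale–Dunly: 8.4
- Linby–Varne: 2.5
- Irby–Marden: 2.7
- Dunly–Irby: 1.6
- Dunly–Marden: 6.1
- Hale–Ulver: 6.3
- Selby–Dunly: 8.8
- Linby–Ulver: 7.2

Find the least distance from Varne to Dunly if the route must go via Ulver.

Shortest Varne→Ulver: Varne → Linby → Ulver = 9.7
Best Ulver to Dunly: Ulver → Selby → Marden → Irby → Dunly costing 10.9
Total via Ulver: 9.7 + 10.9 = 20.6 km.

20.6 km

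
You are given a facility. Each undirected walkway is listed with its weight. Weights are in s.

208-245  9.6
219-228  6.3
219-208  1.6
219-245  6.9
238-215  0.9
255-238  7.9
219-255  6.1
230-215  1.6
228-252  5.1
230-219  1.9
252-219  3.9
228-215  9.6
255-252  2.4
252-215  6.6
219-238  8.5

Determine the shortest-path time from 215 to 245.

10.4 s

Shortest distances from 215:
215: 0
238: 0.9  (via 215)
230: 1.6  (via 215)
219: 3.5  (via 230)
208: 5.1  (via 219)
252: 6.6  (via 215)
255: 8.8  (via 238)
228: 9.6  (via 215)
245: 10.4  (via 219)
Shortest route: 215 → 230 → 219 → 245 = 10.4 s.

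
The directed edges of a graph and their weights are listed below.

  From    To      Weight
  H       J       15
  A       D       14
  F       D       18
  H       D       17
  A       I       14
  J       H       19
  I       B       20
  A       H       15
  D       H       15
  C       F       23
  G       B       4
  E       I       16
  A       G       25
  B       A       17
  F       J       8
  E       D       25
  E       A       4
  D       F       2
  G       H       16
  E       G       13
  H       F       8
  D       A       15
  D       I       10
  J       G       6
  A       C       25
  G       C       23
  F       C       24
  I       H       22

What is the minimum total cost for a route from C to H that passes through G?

Best C to G: C → F → J → G costing 37
Shortest G→H: G → H = 16
Total via G: 37 + 16 = 53.

53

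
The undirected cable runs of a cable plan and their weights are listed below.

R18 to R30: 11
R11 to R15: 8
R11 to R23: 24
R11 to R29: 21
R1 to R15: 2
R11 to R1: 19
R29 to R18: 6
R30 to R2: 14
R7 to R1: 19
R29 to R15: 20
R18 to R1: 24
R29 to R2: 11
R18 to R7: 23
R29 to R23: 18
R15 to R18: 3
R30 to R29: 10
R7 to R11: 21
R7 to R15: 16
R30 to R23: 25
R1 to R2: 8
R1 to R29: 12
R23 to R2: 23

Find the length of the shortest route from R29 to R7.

Enumerating some paths:
R29 - R18 - R15 - R7: 6+3+16 = 25
R29 - R18 - R7: 6+23 = 29
The minimum is 25 via R29 - R18 - R15 - R7.

25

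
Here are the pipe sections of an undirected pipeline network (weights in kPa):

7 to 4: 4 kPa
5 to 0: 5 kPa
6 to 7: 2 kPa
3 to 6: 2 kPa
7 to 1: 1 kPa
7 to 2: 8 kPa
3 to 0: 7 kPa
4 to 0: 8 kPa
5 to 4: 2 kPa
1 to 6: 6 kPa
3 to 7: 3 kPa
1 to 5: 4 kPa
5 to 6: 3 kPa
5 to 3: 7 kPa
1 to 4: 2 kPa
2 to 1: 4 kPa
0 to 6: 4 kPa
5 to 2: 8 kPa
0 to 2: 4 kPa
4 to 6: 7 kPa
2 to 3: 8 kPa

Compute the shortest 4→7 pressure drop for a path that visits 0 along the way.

Shortest 4→0: 4–5–0 = 7
Shortest 0→7: 0–6–7 = 6
Total via 0: 7 + 6 = 13 kPa.

13 kPa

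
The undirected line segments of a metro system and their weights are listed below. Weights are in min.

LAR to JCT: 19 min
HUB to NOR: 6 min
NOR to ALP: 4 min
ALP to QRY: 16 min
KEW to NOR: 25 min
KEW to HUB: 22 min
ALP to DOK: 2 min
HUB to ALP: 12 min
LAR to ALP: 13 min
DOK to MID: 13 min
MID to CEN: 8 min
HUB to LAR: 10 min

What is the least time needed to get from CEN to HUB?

Shortest distances from CEN:
CEN: 0
MID: 8  (via CEN)
DOK: 21  (via MID)
ALP: 23  (via DOK)
NOR: 27  (via ALP)
HUB: 33  (via NOR)
Shortest route: CEN–MID–DOK–ALP–NOR–HUB = 33 min.

33 min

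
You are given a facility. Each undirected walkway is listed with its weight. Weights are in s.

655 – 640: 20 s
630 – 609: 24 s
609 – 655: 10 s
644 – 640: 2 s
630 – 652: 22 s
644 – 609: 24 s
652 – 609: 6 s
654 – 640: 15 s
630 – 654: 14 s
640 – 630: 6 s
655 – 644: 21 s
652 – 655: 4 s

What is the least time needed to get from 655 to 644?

21 s

Settle nodes by increasing distance from 655:
655: 0
652: 4  (via 655)
609: 10  (via 655)
640: 20  (via 655)
644: 21  (via 655)
Shortest route: 655 → 644 = 21 s.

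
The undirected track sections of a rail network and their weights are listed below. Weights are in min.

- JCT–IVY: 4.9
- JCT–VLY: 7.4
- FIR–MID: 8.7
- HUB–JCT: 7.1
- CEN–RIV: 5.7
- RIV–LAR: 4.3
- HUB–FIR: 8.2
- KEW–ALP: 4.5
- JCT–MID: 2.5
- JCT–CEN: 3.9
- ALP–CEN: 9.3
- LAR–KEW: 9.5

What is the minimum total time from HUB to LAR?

21 min

Enumerating some paths:
HUB → JCT → CEN → RIV → LAR: 7.1+3.9+5.7+4.3 = 21
HUB → JCT → CEN → ALP → KEW → LAR: 7.1+3.9+9.3+4.5+9.5 = 34.3
HUB → FIR → MID → JCT → CEN → RIV → LAR: 8.2+8.7+2.5+3.9+5.7+4.3 = 33.3
The minimum is 21 min via HUB → JCT → CEN → RIV → LAR.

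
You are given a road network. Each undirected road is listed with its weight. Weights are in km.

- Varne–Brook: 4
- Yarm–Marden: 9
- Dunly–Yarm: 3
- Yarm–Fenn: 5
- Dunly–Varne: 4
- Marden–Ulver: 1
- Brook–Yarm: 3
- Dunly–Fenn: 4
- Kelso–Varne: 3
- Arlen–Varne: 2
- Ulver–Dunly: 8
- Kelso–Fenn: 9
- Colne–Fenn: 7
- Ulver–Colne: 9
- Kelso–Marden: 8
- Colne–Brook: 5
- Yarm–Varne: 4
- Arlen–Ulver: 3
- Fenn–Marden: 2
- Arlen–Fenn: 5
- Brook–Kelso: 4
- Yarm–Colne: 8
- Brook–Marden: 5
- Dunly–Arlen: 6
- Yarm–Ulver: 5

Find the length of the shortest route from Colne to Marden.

Running Dijkstra from Colne:
Colne: 0
Brook: 5  (via Colne)
Fenn: 7  (via Colne)
Yarm: 8  (via Colne)
Ulver: 9  (via Colne)
Marden: 9  (via Fenn)
Shortest route: Colne → Fenn → Marden = 9 km.

9 km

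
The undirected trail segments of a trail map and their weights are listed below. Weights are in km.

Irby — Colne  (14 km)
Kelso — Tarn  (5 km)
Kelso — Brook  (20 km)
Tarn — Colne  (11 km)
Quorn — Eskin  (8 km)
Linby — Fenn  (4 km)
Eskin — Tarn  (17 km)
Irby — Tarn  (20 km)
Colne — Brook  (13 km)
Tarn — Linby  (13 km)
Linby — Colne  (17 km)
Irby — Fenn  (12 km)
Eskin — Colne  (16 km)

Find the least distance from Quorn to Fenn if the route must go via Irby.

Best Quorn to Irby: Quorn → Eskin → Colne → Irby costing 38
Best Irby to Fenn: Irby → Fenn costing 12
Total via Irby: 38 + 12 = 50 km.

50 km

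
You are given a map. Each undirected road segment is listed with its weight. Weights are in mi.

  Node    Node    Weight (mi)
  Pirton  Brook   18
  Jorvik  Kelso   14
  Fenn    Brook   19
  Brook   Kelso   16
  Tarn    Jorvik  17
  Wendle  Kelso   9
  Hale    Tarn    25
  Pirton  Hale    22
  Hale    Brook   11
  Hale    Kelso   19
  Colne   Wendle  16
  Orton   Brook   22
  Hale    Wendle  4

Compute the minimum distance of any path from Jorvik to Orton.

Enumerating some paths:
Jorvik - Kelso - Hale - Brook - Orton: 14+19+11+22 = 66
Jorvik - Kelso - Brook - Orton: 14+16+22 = 52
Jorvik - Kelso - Wendle - Hale - Brook - Orton: 14+9+4+11+22 = 60
The minimum is 52 mi via Jorvik - Kelso - Brook - Orton.

52 mi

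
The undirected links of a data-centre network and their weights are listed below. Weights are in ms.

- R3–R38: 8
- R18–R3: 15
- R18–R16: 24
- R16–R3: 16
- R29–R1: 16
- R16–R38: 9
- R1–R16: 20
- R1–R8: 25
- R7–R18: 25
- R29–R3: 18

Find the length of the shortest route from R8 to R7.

94 ms

Running Dijkstra from R8:
R8: 0
R1: 25  (via R8)
R29: 41  (via R1)
R16: 45  (via R1)
R38: 54  (via R16)
R3: 59  (via R29)
R18: 69  (via R16)
R7: 94  (via R18)
Shortest route: R8 → R1 → R16 → R18 → R7 = 94 ms.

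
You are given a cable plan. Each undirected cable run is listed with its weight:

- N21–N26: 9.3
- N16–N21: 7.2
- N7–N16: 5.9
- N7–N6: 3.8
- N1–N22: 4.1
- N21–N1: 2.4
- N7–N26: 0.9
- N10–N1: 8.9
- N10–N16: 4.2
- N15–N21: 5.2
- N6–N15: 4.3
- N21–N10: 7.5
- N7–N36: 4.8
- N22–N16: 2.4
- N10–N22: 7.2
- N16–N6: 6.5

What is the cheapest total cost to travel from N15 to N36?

Candidate routes:
N15–N21–N26–N7–N36: 5.2+9.3+0.9+4.8 = 20.2
N15–N6–N7–N36: 4.3+3.8+4.8 = 12.9
The minimum is 12.9 via N15–N6–N7–N36.

12.9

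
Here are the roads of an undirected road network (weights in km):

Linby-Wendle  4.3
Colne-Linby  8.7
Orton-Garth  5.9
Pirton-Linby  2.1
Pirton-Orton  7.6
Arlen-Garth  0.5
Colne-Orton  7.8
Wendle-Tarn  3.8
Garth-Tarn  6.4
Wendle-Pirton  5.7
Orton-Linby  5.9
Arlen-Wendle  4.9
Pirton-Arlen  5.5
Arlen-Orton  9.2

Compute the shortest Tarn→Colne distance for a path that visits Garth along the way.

20.1 km

Shortest Tarn→Garth: Tarn–Garth = 6.4
Best Garth to Colne: Garth–Orton–Colne costing 13.7
Total via Garth: 6.4 + 13.7 = 20.1 km.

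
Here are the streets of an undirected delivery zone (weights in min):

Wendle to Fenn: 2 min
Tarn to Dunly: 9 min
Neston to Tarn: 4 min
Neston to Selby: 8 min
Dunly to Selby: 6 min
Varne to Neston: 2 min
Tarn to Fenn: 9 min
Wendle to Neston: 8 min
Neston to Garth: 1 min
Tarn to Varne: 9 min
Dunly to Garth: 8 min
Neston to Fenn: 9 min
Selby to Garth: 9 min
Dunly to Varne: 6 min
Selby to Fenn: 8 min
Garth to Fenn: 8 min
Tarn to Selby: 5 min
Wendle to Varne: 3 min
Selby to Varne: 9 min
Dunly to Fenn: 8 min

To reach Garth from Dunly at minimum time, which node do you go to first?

Enumerating some paths:
Dunly → Varne → Neston → Garth: 6+2+1 = 9
Dunly → Tarn → Neston → Garth: 9+4+1 = 14
Dunly → Garth: 8 = 8
Cheapest is Dunly → Garth at 8 min.
So from Dunly the first move is to Garth.

Garth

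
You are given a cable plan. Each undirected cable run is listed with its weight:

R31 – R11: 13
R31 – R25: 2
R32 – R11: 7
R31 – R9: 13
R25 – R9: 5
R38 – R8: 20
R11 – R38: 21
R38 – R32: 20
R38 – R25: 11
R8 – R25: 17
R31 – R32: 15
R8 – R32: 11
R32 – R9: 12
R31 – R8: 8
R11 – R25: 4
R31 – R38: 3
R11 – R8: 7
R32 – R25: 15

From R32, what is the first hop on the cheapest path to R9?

Compare a few routes:
R32–R9: 12 = 12
R32–R11–R25–R9: 7+4+5 = 16
R32–R25–R9: 15+5 = 20
The minimum is 12 via R32–R9.
So from R32 the first move is to R9.

R9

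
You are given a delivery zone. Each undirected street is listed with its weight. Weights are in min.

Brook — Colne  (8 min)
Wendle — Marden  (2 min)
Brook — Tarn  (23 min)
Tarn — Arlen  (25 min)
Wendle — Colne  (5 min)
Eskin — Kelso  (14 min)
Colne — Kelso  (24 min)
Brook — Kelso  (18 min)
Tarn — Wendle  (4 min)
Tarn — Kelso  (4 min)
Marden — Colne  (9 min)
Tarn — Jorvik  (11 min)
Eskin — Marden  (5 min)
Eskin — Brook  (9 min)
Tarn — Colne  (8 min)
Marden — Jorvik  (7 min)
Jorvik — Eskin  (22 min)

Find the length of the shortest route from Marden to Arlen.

31 min

Shortest distances from Marden:
Marden: 0
Wendle: 2  (via Marden)
Eskin: 5  (via Marden)
Tarn: 6  (via Wendle)
Jorvik: 7  (via Marden)
Colne: 7  (via Wendle)
Kelso: 10  (via Tarn)
Brook: 14  (via Eskin)
Arlen: 31  (via Tarn)
Shortest route: Marden → Wendle → Tarn → Arlen = 31 min.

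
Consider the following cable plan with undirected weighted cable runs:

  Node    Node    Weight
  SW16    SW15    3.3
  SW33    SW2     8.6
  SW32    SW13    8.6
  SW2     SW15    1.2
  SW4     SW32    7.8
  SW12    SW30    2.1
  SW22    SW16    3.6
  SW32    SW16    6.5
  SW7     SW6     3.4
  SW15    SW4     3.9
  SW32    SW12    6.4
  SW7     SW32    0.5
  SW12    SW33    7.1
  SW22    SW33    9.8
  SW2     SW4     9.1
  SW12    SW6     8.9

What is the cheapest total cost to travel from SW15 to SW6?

13.7

Shortest distances from SW15:
SW15: 0
SW2: 1.2  (via SW15)
SW16: 3.3  (via SW15)
SW4: 3.9  (via SW15)
SW22: 6.9  (via SW16)
SW32: 9.8  (via SW16)
SW33: 9.8  (via SW2)
SW7: 10.3  (via SW32)
SW6: 13.7  (via SW7)
Shortest route: SW15–SW16–SW32–SW7–SW6 = 13.7.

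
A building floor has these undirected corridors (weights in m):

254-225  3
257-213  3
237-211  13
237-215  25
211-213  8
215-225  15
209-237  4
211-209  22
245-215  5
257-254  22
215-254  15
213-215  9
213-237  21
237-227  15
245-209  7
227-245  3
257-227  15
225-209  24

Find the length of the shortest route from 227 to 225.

Running Dijkstra from 227:
227: 0
245: 3  (via 227)
215: 8  (via 245)
209: 10  (via 245)
237: 14  (via 209)
257: 15  (via 227)
213: 17  (via 215)
225: 23  (via 215)
Shortest route: 227–245–215–225 = 23 m.

23 m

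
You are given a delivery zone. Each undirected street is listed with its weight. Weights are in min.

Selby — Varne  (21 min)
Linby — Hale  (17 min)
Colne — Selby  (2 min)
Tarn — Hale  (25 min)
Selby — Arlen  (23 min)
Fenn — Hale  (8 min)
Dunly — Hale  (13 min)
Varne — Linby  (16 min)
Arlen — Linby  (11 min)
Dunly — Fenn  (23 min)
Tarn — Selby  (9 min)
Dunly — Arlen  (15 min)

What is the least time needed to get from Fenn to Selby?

Compare a few routes:
Fenn–Hale–Tarn–Selby: 8+25+9 = 42
Fenn–Hale–Linby–Arlen–Selby: 8+17+11+23 = 59
Cheapest is Fenn–Hale–Tarn–Selby at 42 min.

42 min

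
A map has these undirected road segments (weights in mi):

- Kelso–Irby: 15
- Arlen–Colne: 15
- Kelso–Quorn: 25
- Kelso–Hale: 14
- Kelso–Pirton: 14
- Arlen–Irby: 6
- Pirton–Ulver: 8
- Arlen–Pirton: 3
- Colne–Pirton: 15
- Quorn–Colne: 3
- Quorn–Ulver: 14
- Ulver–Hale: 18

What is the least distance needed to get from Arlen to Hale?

29 mi

Compare a few routes:
Arlen - Colne - Quorn - Ulver - Hale: 15+3+14+18 = 50
Arlen - Irby - Kelso - Hale: 6+15+14 = 35
Arlen - Pirton - Kelso - Hale: 3+14+14 = 31
Arlen - Pirton - Ulver - Hale: 3+8+18 = 29
Cheapest is Arlen - Pirton - Ulver - Hale at 29 mi.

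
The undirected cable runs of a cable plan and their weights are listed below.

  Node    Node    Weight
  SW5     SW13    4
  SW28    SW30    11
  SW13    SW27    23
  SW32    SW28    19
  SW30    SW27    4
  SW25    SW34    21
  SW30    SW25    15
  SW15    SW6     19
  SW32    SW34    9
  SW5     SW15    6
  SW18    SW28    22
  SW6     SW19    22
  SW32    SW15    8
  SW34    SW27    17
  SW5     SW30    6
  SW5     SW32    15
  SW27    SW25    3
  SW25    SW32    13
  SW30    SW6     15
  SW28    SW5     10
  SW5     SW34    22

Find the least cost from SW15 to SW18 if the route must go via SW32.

Best SW15 to SW32: SW15–SW32 costing 8
Shortest SW32→SW18: SW32–SW28–SW18 = 41
Total via SW32: 8 + 41 = 49.

49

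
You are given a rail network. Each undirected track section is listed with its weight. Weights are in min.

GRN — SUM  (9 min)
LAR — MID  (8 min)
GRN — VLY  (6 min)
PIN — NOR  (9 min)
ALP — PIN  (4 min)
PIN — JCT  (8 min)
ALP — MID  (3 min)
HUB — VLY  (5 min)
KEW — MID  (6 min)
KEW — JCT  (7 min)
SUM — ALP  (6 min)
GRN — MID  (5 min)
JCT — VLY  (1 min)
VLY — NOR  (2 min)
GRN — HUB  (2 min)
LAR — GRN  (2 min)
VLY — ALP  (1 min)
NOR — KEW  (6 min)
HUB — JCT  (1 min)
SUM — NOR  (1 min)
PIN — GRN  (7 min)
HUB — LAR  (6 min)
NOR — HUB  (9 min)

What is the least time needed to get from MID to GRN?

5 min

Settle nodes by increasing distance from MID:
MID: 0
ALP: 3  (via MID)
VLY: 4  (via ALP)
JCT: 5  (via VLY)
GRN: 5  (via MID)
Shortest route: MID–GRN = 5 min.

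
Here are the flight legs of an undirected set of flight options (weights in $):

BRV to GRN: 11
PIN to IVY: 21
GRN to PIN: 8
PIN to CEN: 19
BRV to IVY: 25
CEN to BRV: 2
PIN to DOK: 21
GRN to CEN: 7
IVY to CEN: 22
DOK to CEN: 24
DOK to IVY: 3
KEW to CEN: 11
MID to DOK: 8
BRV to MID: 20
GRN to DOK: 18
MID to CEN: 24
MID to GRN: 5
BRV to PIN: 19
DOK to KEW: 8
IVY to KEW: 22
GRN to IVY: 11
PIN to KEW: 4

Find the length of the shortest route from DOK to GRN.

Settle nodes by increasing distance from DOK:
DOK: 0
IVY: 3  (via DOK)
KEW: 8  (via DOK)
MID: 8  (via DOK)
PIN: 12  (via KEW)
GRN: 13  (via MID)
Shortest route: DOK–MID–GRN = $13.

$13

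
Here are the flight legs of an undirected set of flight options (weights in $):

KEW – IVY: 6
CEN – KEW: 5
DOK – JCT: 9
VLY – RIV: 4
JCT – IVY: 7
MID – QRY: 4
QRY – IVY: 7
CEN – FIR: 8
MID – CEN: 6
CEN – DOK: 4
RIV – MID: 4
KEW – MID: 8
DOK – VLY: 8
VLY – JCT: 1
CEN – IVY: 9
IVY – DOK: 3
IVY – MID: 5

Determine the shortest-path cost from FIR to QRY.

$18

Compare a few routes:
FIR–CEN–DOK–IVY–QRY: 8+4+3+7 = 22
FIR–CEN–MID–QRY: 8+6+4 = 18
The minimum is $18 via FIR–CEN–MID–QRY.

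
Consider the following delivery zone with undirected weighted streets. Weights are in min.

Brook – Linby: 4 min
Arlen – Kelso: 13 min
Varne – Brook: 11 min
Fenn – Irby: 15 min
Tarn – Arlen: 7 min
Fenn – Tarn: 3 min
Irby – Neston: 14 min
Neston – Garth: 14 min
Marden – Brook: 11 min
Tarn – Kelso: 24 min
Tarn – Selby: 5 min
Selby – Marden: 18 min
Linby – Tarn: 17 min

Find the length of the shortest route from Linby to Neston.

Settle nodes by increasing distance from Linby:
Linby: 0
Brook: 4  (via Linby)
Varne: 15  (via Brook)
Marden: 15  (via Brook)
Tarn: 17  (via Linby)
Fenn: 20  (via Tarn)
Selby: 22  (via Tarn)
Arlen: 24  (via Tarn)
Irby: 35  (via Fenn)
Kelso: 37  (via Arlen)
Neston: 49  (via Irby)
Shortest route: Linby → Tarn → Fenn → Irby → Neston = 49 min.

49 min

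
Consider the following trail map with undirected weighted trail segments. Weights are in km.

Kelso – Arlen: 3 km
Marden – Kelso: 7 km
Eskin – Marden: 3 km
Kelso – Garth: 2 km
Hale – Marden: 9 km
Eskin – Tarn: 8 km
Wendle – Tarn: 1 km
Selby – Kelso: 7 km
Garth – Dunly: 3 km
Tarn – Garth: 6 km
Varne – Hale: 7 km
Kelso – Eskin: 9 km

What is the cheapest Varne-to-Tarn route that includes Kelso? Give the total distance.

31 km

Shortest Varne→Kelso: Varne–Hale–Marden–Kelso = 23
Best Kelso to Tarn: Kelso–Garth–Tarn costing 8
Total via Kelso: 23 + 8 = 31 km.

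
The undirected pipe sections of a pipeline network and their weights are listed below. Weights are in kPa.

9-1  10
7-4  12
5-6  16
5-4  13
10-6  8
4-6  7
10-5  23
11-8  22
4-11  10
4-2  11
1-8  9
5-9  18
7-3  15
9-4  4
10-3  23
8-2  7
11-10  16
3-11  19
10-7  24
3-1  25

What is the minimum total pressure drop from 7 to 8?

Enumerating some paths:
7 - 4 - 2 - 8: 12+11+7 = 30
7 - 4 - 11 - 8: 12+10+22 = 44
7 - 4 - 9 - 1 - 8: 12+4+10+9 = 35
Cheapest is 7 - 4 - 2 - 8 at 30 kPa.

30 kPa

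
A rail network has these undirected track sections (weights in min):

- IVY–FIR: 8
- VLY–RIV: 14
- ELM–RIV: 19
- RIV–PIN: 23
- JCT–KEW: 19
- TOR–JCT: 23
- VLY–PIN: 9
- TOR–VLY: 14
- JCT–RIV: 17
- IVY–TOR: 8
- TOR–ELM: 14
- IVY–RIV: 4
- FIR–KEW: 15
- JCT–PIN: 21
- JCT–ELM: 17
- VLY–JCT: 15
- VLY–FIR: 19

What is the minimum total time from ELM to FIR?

30 min

Compare a few routes:
ELM–JCT–RIV–IVY–FIR: 17+17+4+8 = 46
ELM–RIV–IVY–FIR: 19+4+8 = 31
ELM–TOR–IVY–FIR: 14+8+8 = 30
The minimum is 30 min via ELM–TOR–IVY–FIR.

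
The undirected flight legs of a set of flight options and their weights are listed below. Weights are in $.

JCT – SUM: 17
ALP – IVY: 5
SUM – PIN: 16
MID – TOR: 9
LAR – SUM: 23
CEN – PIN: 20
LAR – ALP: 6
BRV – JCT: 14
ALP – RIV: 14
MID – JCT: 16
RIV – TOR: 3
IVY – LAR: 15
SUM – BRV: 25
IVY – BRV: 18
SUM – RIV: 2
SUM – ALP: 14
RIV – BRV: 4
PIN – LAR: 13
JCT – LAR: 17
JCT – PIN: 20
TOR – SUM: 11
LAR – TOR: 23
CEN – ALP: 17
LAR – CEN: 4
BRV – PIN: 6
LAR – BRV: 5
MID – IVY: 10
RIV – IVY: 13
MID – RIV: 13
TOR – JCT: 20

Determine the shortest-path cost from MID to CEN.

$25

Candidate routes:
MID → IVY → ALP → LAR → CEN: 10+5+6+4 = 25
MID → IVY → LAR → CEN: 10+15+4 = 29
MID → IVY → ALP → CEN: 10+5+17 = 32
MID → RIV → BRV → LAR → CEN: 13+4+5+4 = 26
The minimum is $25 via MID → IVY → ALP → LAR → CEN.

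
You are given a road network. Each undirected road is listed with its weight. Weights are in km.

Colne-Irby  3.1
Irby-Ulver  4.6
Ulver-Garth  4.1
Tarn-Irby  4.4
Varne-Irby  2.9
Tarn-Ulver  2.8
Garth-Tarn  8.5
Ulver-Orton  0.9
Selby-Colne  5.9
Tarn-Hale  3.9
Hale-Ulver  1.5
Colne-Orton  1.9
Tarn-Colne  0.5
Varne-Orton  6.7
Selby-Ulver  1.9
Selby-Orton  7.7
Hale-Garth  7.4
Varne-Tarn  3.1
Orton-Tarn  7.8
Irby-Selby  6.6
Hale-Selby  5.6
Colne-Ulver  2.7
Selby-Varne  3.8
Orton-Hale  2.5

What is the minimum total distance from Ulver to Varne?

5.7 km

Compare a few routes:
Ulver–Orton–Colne–Tarn–Varne: 0.9+1.9+0.5+3.1 = 6.4
Ulver–Selby–Varne: 1.9+3.8 = 5.7
Ulver–Colne–Tarn–Varne: 2.7+0.5+3.1 = 6.3
Ulver–Tarn–Varne: 2.8+3.1 = 5.9
Cheapest is Ulver–Selby–Varne at 5.7 km.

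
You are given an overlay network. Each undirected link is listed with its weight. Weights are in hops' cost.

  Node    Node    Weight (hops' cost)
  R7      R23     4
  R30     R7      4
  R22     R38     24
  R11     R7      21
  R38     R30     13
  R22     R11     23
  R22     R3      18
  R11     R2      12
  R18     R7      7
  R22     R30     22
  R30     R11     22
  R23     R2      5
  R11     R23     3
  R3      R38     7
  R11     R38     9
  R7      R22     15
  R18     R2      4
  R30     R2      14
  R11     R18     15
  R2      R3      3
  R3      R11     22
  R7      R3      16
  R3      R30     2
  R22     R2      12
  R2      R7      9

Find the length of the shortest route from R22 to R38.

22 hops' cost

Compare a few routes:
R22–R2–R3–R38: 12+3+7 = 22
R22–R38: 24 = 24
The minimum is 22 hops' cost via R22–R2–R3–R38.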